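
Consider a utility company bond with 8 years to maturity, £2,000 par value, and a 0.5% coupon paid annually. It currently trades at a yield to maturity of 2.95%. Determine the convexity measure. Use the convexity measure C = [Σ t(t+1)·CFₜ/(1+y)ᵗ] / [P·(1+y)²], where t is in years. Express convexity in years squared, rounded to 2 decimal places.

66.19

With y = 0.0295:
  t   CF        PV=CF/(1+0.0295)^t    t·PV        t(t+1)·PV
  1        10.00         9.7135         9.7135          19.4269
  2        10.00         9.4351        18.8702          56.6107
  3        10.00         9.1648        27.4943         109.9771
  4        10.00         8.9021        35.6086         178.0429
  5        10.00         8.6471        43.2353         259.4117
  6        10.00         8.3993        50.3957         352.7696
  7        10.00         8.1586        57.1102         456.8815
  8     2,010.00     1,592.8880    12,743.1043     114,687.9384
  Σ                  1,655.3084    12,985.5319     116,121.0588
P = 1,655.3084.
Convexity = Σ t(t+1)·PV / [P·(1+y)²] = 116,121.0588 / (1,655.3084 × 1.059870) = 66.18802.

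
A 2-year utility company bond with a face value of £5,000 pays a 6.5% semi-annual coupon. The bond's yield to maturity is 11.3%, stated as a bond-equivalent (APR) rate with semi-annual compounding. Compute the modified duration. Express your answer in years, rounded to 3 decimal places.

1.801 years

Periodic yield y = 0.0565. First find Macaulay duration:
  t   CF        PV=CF/(1+0.0565)^t    t·PV
  1       162.50       153.8097       153.8097
  2       162.50       145.5842       291.1685
  3       162.50       137.7986       413.3959
  4     5,162.50     4,143.6404    16,574.5616
  Σ                  4,580.8330    17,432.9357
P = 4,580.8330; Macaulay duration = 17,432.9357 / 4,580.8330 = 3.80563 half-year periods = 1.90281 years.
Modified duration = D_Mac / (1 + y) = 1.90281 / 1.0565 = 1.80105 years.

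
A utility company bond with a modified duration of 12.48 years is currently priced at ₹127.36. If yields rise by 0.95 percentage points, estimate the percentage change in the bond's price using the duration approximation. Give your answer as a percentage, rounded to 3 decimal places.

-11.856%

Duration approximation: ΔP/P ≈ -D_mod · Δy = -12.48 × (+0.0095) = -0.118560.
As a percentage: -11.8560%.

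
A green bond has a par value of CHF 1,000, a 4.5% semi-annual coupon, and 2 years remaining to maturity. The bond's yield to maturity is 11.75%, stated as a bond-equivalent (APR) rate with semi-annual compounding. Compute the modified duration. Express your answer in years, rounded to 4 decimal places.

Periodic yield y = 0.05875. First find Macaulay duration:
  t   CF        PV=CF/(1+0.05875)^t    t·PV
  1        22.50        21.2515        21.2515
  2        22.50        20.0722        40.1445
  3        22.50        18.9584        56.8753
  4     1,022.50       813.7474     3,254.9897
  Σ                    874.0296     3,373.2609
P = 874.0296; Macaulay duration = 3,373.2609 / 874.0296 = 3.85944 half-year periods = 1.92972 years.
Modified duration = D_Mac / (1 + y) = 1.92972 / 1.05875 = 1.82264 years.

1.8226 years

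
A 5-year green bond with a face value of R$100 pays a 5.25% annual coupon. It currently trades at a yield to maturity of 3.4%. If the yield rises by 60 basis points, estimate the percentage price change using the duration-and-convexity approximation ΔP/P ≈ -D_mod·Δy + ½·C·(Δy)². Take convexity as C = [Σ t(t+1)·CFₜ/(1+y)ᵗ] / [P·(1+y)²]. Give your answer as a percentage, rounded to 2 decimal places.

-2.59%

With y = 0.034:
  t   CF        PV=CF/(1+0.034)^t    t·PV        t(t+1)·PV
  1         5.25         5.0774         5.0774          10.1547
  2         5.25         4.9104         9.8208          29.4625
  3         5.25         4.7490        14.2469          56.9874
  4         5.25         4.5928        18.3712          91.8559
  5       105.25        89.0470       445.2351       2,671.4107
  Σ                    108.3766       492.7514       2,859.8713
P = 108.3766; D_Mac = 4.54666 yrs; D_mod = 4.39716 yrs; C = 24.68142.
Duration effect: -4.39716 × (+0.006) = -0.026383
Convexity effect: 0.5 × 24.68142 × (0.006)² = +0.0004443
ΔP/P ≈ -0.026383 + 0.0004443 = -0.025939 = -2.5939%.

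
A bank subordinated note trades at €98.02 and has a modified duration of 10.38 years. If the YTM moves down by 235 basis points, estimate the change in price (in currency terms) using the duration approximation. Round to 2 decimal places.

+€23.91

Duration approximation: ΔP/P ≈ -D_mod · Δy = -10.38 × (-0.0235) = +0.243930.
ΔP ≈ 98.02 × (+0.243930) = +23.9100186.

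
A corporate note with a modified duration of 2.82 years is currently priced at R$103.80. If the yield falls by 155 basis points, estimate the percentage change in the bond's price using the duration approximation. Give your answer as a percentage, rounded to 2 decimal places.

Duration approximation: ΔP/P ≈ -D_mod · Δy = -2.82 × (-0.0155) = +0.043710.
As a percentage: +4.3710%.

+4.37%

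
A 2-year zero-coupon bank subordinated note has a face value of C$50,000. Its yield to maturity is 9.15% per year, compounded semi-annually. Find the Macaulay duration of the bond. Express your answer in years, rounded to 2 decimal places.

A zero-coupon bond has a single cash flow at maturity, so its Macaulay duration equals its maturity: 2 years.
(Equivalently: 4 semi-annual periods ÷ 2 = 2 years.)

2.00 years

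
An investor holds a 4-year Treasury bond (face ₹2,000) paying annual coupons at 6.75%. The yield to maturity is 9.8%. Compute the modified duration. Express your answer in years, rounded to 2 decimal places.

3.29 years

Periodic yield y = 0.098. First find Macaulay duration:
  t   CF        PV=CF/(1+0.098)^t    t·PV
  1       135.00       122.9508       122.9508
  2       135.00       111.9771       223.9541
  3       135.00       101.9828       305.9483
  4     2,135.00     1,468.8874     5,875.5498
  Σ                  1,805.7981     6,528.4030
P = 1,805.7981; Macaulay duration = 6,528.4030 / 1,805.7981 = 3.61525 years.
Modified duration = D_Mac / (1 + y) = 3.61525 / 1.098 = 3.29257 years.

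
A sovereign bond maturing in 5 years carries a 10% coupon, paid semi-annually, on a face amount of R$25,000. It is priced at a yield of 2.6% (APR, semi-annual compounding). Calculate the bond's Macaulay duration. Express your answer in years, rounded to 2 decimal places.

Periodic yield y = 0.013. Discount each cash flow and weight by its period:
  t   CF        PV=CF/(1+0.013)^t    t·PV
  1     1,250.00     1,233.9585     1,233.9585
  2     1,250.00     1,218.1229     2,436.2459
  3     1,250.00     1,202.4906     3,607.4717
  4     1,250.00     1,187.0588     4,748.2352
  5     1,250.00     1,171.8251     5,859.1254
  6     1,250.00     1,156.7868     6,940.7211
  7     1,250.00     1,141.9416     7,993.5912
  8     1,250.00     1,127.2869     9,018.2950
  9     1,250.00     1,112.8202    10,015.3819
  10   26,250.00    23,069.3232   230,693.2323
  Σ                 33,621.6147   282,546.2582
Price P = Σ PV = 33,621.6147.
Macaulay duration = Σ(t·PV) / P = 282,546.2582 / 33,621.6147 = 8.40371 half-year periods.
In years: 8.40371 / 2 = 4.20185 years.

4.20 years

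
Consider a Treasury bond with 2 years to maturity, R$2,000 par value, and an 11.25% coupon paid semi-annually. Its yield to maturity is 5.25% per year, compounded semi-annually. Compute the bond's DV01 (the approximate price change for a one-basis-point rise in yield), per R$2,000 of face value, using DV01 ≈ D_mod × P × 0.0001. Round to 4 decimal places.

Periodic yield y = 0.02625.
  t   CF        PV=CF/(1+0.02625)^t    t·PV
  1       112.50       109.6224       109.6224
  2       112.50       106.8184       213.6369
  3       112.50       104.0862       312.2585
  4     2,112.50     1,904.5134     7,618.0537
  Σ                  2,225.0404     8,253.5714
P = 2,225.0404; D_Mac = 3.70940 half-year periods = 1.85470 yrs; D_mod = 1.80726 yrs.
DV01 ≈ 1.80726 × 2,225.0404 × 0.0001 = 0.402123.

R$0.4021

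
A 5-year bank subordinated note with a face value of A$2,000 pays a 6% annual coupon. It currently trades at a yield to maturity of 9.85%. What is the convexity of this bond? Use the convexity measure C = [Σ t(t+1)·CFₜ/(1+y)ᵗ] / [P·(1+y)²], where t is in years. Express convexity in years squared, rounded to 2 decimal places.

With y = 0.0985:
  t   CF        PV=CF/(1+0.0985)^t    t·PV        t(t+1)·PV
  1       120.00       109.2399       109.2399         218.4797
  2       120.00        99.4446       198.8892         596.6675
  3       120.00        90.5276       271.5828       1,086.3313
  4       120.00        82.4102       329.6408       1,648.2041
  5     2,120.00     1,325.3652     6,626.8259      39,760.9552
  Σ                  1,706.9874     7,536.1786      43,310.6379
P = 1,706.9874.
Convexity = Σ t(t+1)·PV / [P·(1+y)²] = 43,310.6379 / (1,706.9874 × 1.206702) = 21.02636.

21.03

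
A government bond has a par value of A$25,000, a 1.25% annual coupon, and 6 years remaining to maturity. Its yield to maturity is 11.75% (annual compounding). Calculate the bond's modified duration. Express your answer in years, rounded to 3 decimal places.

5.138 years

Periodic yield y = 0.1175. First find Macaulay duration:
  t   CF        PV=CF/(1+0.1175)^t    t·PV
  1       312.50       279.6421       279.6421
  2       312.50       250.2390       500.4780
  3       312.50       223.9275       671.7825
  4       312.50       200.3825       801.5302
  5       312.50       179.3132       896.5662
  6    25,312.50    12,997.2014    77,983.2086
  Σ                 14,130.7058    81,133.2075
P = 14,130.7058; Macaulay duration = 81,133.2075 / 14,130.7058 = 5.74162 years.
Modified duration = D_Mac / (1 + y) = 5.74162 / 1.1175 = 5.13792 years.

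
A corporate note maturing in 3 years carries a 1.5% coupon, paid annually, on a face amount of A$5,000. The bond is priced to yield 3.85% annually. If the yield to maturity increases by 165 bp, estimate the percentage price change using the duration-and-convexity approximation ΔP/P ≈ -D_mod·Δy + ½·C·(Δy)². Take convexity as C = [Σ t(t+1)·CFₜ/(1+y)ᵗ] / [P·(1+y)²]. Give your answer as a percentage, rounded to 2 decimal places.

-4.55%

With y = 0.0385:
  t   CF        PV=CF/(1+0.0385)^t    t·PV        t(t+1)·PV
  1        75.00        72.2195        72.2195         144.4391
  2        75.00        69.5422       139.0843         417.2530
  3     5,075.00     4,531.2346    13,593.7037      54,374.8147
  Σ                  4,672.9963    13,805.0076      54,936.5068
P = 4,672.9963; D_Mac = 2.95421 yrs; D_mod = 2.84469 yrs; C = 10.90066.
Duration effect: -2.84469 × (+0.0165) = -0.046937
Convexity effect: 0.5 × 10.90066 × (0.0165)² = +0.0014839
ΔP/P ≈ -0.046937 + 0.0014839 = -0.045454 = -4.5454%.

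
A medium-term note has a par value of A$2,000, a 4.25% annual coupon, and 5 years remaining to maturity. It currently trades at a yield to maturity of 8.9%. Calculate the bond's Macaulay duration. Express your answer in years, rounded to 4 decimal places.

Periodic yield y = 0.089. Discount each cash flow and weight by its year:
  t   CF        PV=CF/(1+0.089)^t    t·PV
  1        85.00        78.0533        78.0533
  2        85.00        71.6743       143.3485
  3        85.00        65.8166       197.4497
  4        85.00        60.4376       241.7505
  5     2,085.00     1,361.3402     6,806.7009
  Σ                  1,637.3219     7,467.3029
Price P = Σ PV = 1,637.3219.
Macaulay duration = Σ(t·PV) / P = 7,467.3029 / 1,637.3219 = 4.56068 years.

4.5607 years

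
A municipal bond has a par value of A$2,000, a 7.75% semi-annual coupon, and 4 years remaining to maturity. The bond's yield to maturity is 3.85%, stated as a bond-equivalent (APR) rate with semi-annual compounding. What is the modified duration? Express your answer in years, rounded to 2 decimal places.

Periodic yield y = 0.01925. First find Macaulay duration:
  t   CF        PV=CF/(1+0.01925)^t    t·PV
  1        77.50        76.0363        76.0363
  2        77.50        74.6002       149.2005
  3        77.50        73.1913       219.5739
  4        77.50        71.8090       287.2360
  5        77.50        70.4528       352.2639
  6        77.50        69.1222       414.7330
  7        77.50        67.8167       474.7169
  8     2,077.50     1,783.5910    14,268.7280
  Σ                  2,286.6195    16,242.4885
P = 2,286.6195; Macaulay duration = 16,242.4885 / 2,286.6195 = 7.10328 half-year periods = 3.55164 years.
Modified duration = D_Mac / (1 + y) = 3.55164 / 1.01925 = 3.48456 years.

3.48 years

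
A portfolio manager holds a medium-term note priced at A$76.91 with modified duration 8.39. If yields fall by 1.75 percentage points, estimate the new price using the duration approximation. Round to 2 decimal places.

A$88.20

Duration approximation: ΔP/P ≈ -D_mod · Δy = -8.39 × (-0.0175) = +0.146825.
New price ≈ 76.91 × (1 + 0.146825) = 88.20231075.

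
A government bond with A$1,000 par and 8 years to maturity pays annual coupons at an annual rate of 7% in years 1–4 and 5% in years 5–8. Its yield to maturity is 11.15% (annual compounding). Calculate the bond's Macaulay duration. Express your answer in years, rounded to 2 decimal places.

6.15 years

Periodic yield y = 0.1115. Discount each cash flow and weight by its year:
  t   CF        PV=CF/(1+0.1115)^t    t·PV
  1        70.00        62.9780        62.9780
  2        70.00        56.6603       113.3207
  3        70.00        50.9765       152.9294
  4        70.00        45.8628       183.4510
  5        50.00        29.4729       147.3644
  6        50.00        26.5163       159.0979
  7        50.00        23.8563       166.9943
  8     1,050.00       450.7270     3,605.8159
  Σ                    747.0500     4,591.9516
Price P = Σ PV = 747.0500.
Macaulay duration = Σ(t·PV) / P = 4,591.9516 / 747.0500 = 6.14678 years.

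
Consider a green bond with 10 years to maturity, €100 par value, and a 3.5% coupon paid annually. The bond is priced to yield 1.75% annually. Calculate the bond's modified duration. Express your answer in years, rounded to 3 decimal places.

Periodic yield y = 0.0175. First find Macaulay duration:
  t   CF        PV=CF/(1+0.0175)^t    t·PV
  1         3.50         3.4398         3.4398
  2         3.50         3.3806         6.7613
  3         3.50         3.3225         9.9675
  4         3.50         3.2654        13.0614
  5         3.50         3.2092        16.0460
  6         3.50         3.1540        18.9240
  7         3.50         3.0998        21.6983
  8         3.50         3.0464        24.3715
  9         3.50         2.9940        26.9464
  10      103.50        87.0154       870.1541
  Σ                    115.9271     1,011.3703
P = 115.9271; Macaulay duration = 1,011.3703 / 115.9271 = 8.72419 years.
Modified duration = D_Mac / (1 + y) = 8.72419 / 1.0175 = 8.57414 years.

8.574 years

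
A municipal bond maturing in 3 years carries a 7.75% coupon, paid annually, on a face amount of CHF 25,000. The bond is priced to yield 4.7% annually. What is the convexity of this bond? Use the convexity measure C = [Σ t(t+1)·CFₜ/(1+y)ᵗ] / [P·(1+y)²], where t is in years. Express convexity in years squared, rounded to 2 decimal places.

With y = 0.047:
  t   CF        PV=CF/(1+0.047)^t    t·PV        t(t+1)·PV
  1     1,937.50     1,850.5253     1,850.5253       3,701.0506
  2     1,937.50     1,767.4549     3,534.9099      10,604.7296
  3    26,937.50    23,470.2244    70,410.6733     281,642.6931
  Σ                 27,088.2047    75,796.1085     295,948.4733
P = 27,088.2047.
Convexity = Σ t(t+1)·PV / [P·(1+y)²] = 295,948.4733 / (27,088.2047 × 1.096209) = 9.96650.

9.97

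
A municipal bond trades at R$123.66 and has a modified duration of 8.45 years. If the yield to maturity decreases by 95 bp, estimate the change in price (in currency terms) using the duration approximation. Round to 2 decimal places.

+R$9.93

Duration approximation: ΔP/P ≈ -D_mod · Δy = -8.45 × (-0.0095) = +0.080275.
ΔP ≈ 123.66 × (+0.080275) = +9.9268065.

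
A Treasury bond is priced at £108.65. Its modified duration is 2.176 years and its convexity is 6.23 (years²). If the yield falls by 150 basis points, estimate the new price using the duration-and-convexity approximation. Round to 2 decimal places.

£112.27

Duration effect: -D_mod·Δy = -2.176 × (-0.015) = +0.032640
Convexity effect: ½·C·(Δy)² = 0.5 × 6.23 × (-0.015)² = +0.000700875
ΔP/P ≈ +0.032640 + 0.000700875 = +0.033340875
New price ≈ 108.65 × (1 + 0.033340875) = 112.27248606875.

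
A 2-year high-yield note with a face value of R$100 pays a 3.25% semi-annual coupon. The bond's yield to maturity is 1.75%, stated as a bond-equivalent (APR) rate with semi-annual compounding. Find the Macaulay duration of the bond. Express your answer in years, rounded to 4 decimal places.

Periodic yield y = 0.00875. Discount each cash flow and weight by its period:
  t   CF        PV=CF/(1+0.00875)^t    t·PV
  1        1.625         1.6109         1.6109
  2        1.625         1.5969         3.1939
  3        1.625         1.5831         4.7492
  4      101.625        98.1446       392.5784
  Σ                    102.9355       402.1324
Price P = Σ PV = 102.9355.
Macaulay duration = Σ(t·PV) / P = 402.1324 / 102.9355 = 3.90664 half-year periods.
In years: 3.90664 / 2 = 1.95332 years.

1.9533 years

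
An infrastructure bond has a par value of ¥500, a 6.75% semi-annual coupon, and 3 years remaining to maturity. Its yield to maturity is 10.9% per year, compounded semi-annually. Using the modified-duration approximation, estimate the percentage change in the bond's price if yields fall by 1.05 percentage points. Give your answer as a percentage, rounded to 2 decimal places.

Periodic yield y = 0.0545. Modified duration first:
  t   CF        PV=CF/(1+0.0545)^t    t·PV
  1       16.875        16.0028        16.0028
  2       16.875        15.1758        30.3515
  3       16.875        14.3914        43.1743
  4       16.875        13.6476        54.5905
  5       16.875        12.9423        64.7114
  6      516.875       375.9292     2,255.5750
  Σ                    448.0891     2,464.4056
P = 448.0891; D_Mac = 5.49981 half-year periods = 2.74991 yrs; D_mod = 2.74991/(1+0.0545) = 2.60778 yrs.
ΔP/P ≈ -D_mod · Δy = -2.60778 × (-0.0105) = +0.027382 = +2.7382%.

+2.74%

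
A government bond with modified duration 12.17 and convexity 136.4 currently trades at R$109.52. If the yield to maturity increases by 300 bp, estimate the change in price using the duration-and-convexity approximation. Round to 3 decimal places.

-R$33.263

Duration effect: -D_mod·Δy = -12.17 × (+0.03) = -0.365100
Convexity effect: ½·C·(Δy)² = 0.5 × 136.4 × (0.03)² = +0.0613800
ΔP/P ≈ -0.365100 + 0.0613800 = -0.303720
ΔP ≈ 109.52 × (-0.303720) = -33.2634144.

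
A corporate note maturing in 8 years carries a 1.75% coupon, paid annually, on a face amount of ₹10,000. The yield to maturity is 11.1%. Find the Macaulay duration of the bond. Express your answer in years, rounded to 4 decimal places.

7.3025 years

Periodic yield y = 0.111. Discount each cash flow and weight by its year:
  t   CF        PV=CF/(1+0.111)^t    t·PV
  1       175.00       157.5158       157.5158
  2       175.00       141.7784       283.5567
  3       175.00       127.6133       382.8398
  4       175.00       114.8634       459.4538
  5       175.00       103.3874       516.9372
  6       175.00        93.0580       558.3480
  7       175.00        83.7606       586.3240
  8    10,175.00     4,383.5094    35,068.0755
  Σ                  5,205.4863    38,013.0507
Price P = Σ PV = 5,205.4863.
Macaulay duration = Σ(t·PV) / P = 38,013.0507 / 5,205.4863 = 7.30250 years.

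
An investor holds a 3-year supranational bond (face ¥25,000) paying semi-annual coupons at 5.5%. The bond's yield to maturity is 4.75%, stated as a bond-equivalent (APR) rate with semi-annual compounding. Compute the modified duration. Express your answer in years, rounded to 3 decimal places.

Periodic yield y = 0.02375. First find Macaulay duration:
  t   CF        PV=CF/(1+0.02375)^t    t·PV
  1       687.50       671.5507       671.5507
  2       687.50       655.9714     1,311.9427
  3       687.50       640.7535     1,922.2604
  4       687.50       625.8886     2,503.5544
  5       687.50       611.3686     3,056.8430
  6    25,687.50    22,313.0198   133,878.1187
  Σ                 25,518.5525   143,344.2699
P = 25,518.5525; Macaulay duration = 143,344.2699 / 25,518.5525 = 5.61726 half-year periods = 2.80863 years.
Modified duration = D_Mac / (1 + y) = 2.80863 / 1.02375 = 2.74347 years.

2.743 years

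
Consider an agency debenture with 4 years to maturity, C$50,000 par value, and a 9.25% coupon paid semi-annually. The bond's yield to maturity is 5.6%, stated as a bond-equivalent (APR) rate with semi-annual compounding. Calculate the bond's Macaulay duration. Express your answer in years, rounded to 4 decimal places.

Periodic yield y = 0.028. Discount each cash flow and weight by its period:
  t   CF        PV=CF/(1+0.028)^t    t·PV
  1     2,312.50     2,249.5136     2,249.5136
  2     2,312.50     2,188.2428     4,376.4856
  3     2,312.50     2,128.6409     6,385.9226
  4     2,312.50     2,070.6623     8,282.6493
  5     2,312.50     2,014.2630    10,071.3148
  6     2,312.50     1,959.3998    11,756.3986
  7     2,312.50     1,906.0309    13,342.2164
  8    52,312.50    41,943.1031   335,544.8249
  Σ                 56,459.8564   392,009.3259
Price P = Σ PV = 56,459.8564.
Macaulay duration = Σ(t·PV) / P = 392,009.3259 / 56,459.8564 = 6.94315 half-year periods.
In years: 6.94315 / 2 = 3.47158 years.

3.4716 years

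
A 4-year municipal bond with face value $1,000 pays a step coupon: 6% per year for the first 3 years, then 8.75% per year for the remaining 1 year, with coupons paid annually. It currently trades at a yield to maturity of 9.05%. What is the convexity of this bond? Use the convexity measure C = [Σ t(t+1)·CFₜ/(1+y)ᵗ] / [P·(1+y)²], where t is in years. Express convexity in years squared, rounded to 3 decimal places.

With y = 0.0905:
  t   CF        PV=CF/(1+0.0905)^t    t·PV        t(t+1)·PV
  1        60.00        55.0206        55.0206         110.0413
  2        60.00        50.4545       100.9090         302.7270
  3        60.00        46.2673       138.8019         555.2077
  4     1,087.50       769.0004     3,076.0017      15,380.0087
  Σ                    920.7429     3,370.7333      16,347.9847
P = 920.7429.
Convexity = Σ t(t+1)·PV / [P·(1+y)²] = 16,347.9847 / (920.7429 × 1.189190) = 14.93051.

14.931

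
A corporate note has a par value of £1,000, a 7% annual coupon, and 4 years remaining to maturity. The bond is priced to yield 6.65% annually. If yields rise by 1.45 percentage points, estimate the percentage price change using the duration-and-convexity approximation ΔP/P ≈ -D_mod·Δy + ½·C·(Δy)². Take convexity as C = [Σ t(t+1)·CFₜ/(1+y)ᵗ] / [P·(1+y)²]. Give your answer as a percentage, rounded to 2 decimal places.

With y = 0.0665:
  t   CF        PV=CF/(1+0.0665)^t    t·PV        t(t+1)·PV
  1        70.00        65.6353        65.6353         131.2705
  2        70.00        61.5427       123.0853         369.2560
  3        70.00        57.7053       173.1158         692.4632
  4     1,070.00       827.0663     3,308.2653      16,541.3265
  Σ                  1,011.9495     3,670.1017      17,734.3162
P = 1,011.9495; D_Mac = 3.62676 yrs; D_mod = 3.40062 yrs; C = 15.40756.
Duration effect: -3.40062 × (+0.0145) = -0.049309
Convexity effect: 0.5 × 15.40756 × (0.0145)² = +0.0016197
ΔP/P ≈ -0.049309 + 0.0016197 = -0.047689 = -4.7689%.

-4.77%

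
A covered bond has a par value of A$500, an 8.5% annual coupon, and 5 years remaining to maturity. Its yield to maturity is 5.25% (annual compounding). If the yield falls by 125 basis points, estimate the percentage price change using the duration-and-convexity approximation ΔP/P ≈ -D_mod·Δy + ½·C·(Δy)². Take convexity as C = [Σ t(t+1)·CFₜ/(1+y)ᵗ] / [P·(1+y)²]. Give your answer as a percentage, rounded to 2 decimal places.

With y = 0.0525:
  t   CF        PV=CF/(1+0.0525)^t    t·PV        t(t+1)·PV
  1        42.50        40.3800        40.3800          80.7601
  2        42.50        38.3658        76.7317         230.1950
  3        42.50        36.4521       109.3563         437.4253
  4        42.50        34.6338       138.5353         692.6766
  5       542.50       420.0386     2,100.1931      12,601.1585
  Σ                    569.8704     2,465.1964      14,042.2155
P = 569.8704; D_Mac = 4.32589 yrs; D_mod = 4.11011 yrs; C = 22.24412.
Duration effect: -4.11011 × (-0.0125) = +0.051376
Convexity effect: 0.5 × 22.24412 × (-0.0125)² = +0.0017378
ΔP/P ≈ +0.051376 + 0.0017378 = +0.053114 = +5.3114%.

+5.31%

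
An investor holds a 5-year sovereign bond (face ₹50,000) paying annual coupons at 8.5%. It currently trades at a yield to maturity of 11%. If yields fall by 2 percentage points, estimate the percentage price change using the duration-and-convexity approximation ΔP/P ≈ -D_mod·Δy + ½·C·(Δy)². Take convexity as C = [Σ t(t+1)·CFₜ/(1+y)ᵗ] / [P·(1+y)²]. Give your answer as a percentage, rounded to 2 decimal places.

+8.02%

With y = 0.11:
  t   CF        PV=CF/(1+0.11)^t    t·PV        t(t+1)·PV
  1     4,250.00     3,828.8288     3,828.8288       7,657.6577
  2     4,250.00     3,449.3953     6,898.7907      20,696.3720
  3     4,250.00     3,107.5634     9,322.6901      37,290.7604
  4     4,250.00     2,799.6066    11,198.4266      55,992.1328
  5    54,250.00    32,194.7345   160,973.6727     965,842.0364
  Σ                 45,380.1287   192,222.4089   1,087,478.9594
P = 45,380.1287; D_Mac = 4.23583 yrs; D_mod = 3.81606 yrs; C = 19.44953.
Duration effect: -3.81606 × (-0.02) = +0.076321
Convexity effect: 0.5 × 19.44953 × (-0.02)² = +0.0038899
ΔP/P ≈ +0.076321 + 0.0038899 = +0.080211 = +8.0211%.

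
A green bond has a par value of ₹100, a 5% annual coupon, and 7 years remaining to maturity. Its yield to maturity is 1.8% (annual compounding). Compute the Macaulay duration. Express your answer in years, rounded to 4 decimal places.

Periodic yield y = 0.018. Discount each cash flow and weight by its year:
  t   CF        PV=CF/(1+0.018)^t    t·PV
  1         5.00         4.9116         4.9116
  2         5.00         4.8247         9.6495
  3         5.00         4.7394        14.2183
  4         5.00         4.6556        18.6225
  5         5.00         4.5733        22.8666
  6         5.00         4.4925        26.9547
  7       105.00        92.6733       648.7134
  Σ                    120.8705       745.9366
Price P = Σ PV = 120.8705.
Macaulay duration = Σ(t·PV) / P = 745.9366 / 120.8705 = 6.17137 years.

6.1714 years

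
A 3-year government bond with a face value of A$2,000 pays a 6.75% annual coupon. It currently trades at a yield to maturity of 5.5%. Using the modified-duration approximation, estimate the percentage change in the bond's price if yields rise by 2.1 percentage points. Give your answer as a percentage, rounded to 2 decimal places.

-5.61%

Periodic yield y = 0.055. Modified duration first:
  t   CF        PV=CF/(1+0.055)^t    t·PV
  1       135.00       127.9621       127.9621
  2       135.00       121.2911       242.5822
  3     2,135.00     1,818.1952     5,454.5855
  Σ                  2,067.4483     5,825.1298
P = 2,067.4483; D_Mac = 2.81755 yrs; D_mod = 2.81755/(1+0.055) = 2.67066 yrs.
ΔP/P ≈ -D_mod · Δy = -2.67066 × (+0.021) = -0.056084 = -5.6084%.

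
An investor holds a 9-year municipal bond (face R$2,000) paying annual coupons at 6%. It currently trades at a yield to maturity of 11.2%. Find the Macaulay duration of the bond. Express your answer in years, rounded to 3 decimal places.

6.832 years

Periodic yield y = 0.112. Discount each cash flow and weight by its year:
  t   CF        PV=CF/(1+0.112)^t    t·PV
  1       120.00       107.9137       107.9137
  2       120.00        97.0447       194.0893
  3       120.00        87.2704       261.8112
  4       120.00        78.4806       313.9222
  5       120.00        70.5760       352.8802
  6       120.00        63.4677       380.8060
  7       120.00        57.0752       399.5267
  8       120.00        51.3267       410.6132
  9     2,120.00       815.4414     7,338.9729
  Σ                  1,428.5963     9,760.5354
Price P = Σ PV = 1,428.5963.
Macaulay duration = Σ(t·PV) / P = 9,760.5354 / 1,428.5963 = 6.83226 years.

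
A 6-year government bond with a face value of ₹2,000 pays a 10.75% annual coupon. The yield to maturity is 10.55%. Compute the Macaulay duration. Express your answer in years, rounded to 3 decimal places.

4.725 years

Periodic yield y = 0.1055. Discount each cash flow and weight by its year:
  t   CF        PV=CF/(1+0.1055)^t    t·PV
  1       215.00       194.4821       194.4821
  2       215.00       175.9223       351.8447
  3       215.00       159.1337       477.4012
  4       215.00       143.9473       575.7891
  5       215.00       130.2101       651.0506
  6     2,215.00     1,213.4482     7,280.6893
  Σ                  2,017.1438     9,531.2570
Price P = Σ PV = 2,017.1438.
Macaulay duration = Σ(t·PV) / P = 9,531.2570 / 2,017.1438 = 4.72513 years.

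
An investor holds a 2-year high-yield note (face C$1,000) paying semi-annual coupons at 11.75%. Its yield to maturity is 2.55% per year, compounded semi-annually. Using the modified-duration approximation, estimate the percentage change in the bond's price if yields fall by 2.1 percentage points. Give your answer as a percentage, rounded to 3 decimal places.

+3.843%

Periodic yield y = 0.01275. Modified duration first:
  t   CF        PV=CF/(1+0.01275)^t    t·PV
  1        58.75        58.0104        58.0104
  2        58.75        57.2800       114.5601
  3        58.75        56.5589       169.6768
  4     1,058.75     1,006.4320     4,025.7278
  Σ                  1,178.2813     4,367.9750
P = 1,178.2813; D_Mac = 3.70707 half-year periods = 1.85354 yrs; D_mod = 1.85354/(1+0.01275) = 1.83020 yrs.
ΔP/P ≈ -D_mod · Δy = -1.83020 × (-0.021) = +0.038434 = +3.8434%.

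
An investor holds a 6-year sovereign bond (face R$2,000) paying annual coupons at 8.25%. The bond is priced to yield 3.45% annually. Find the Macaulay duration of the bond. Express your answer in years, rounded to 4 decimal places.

Periodic yield y = 0.0345. Discount each cash flow and weight by its year:
  t   CF        PV=CF/(1+0.0345)^t    t·PV
  1       165.00       159.4973       159.4973
  2       165.00       154.1782       308.3564
  3       165.00       149.0364       447.1093
  4       165.00       144.0662       576.2646
  5       165.00       139.2616       696.3081
  6     2,165.00     1,766.3425    10,598.0553
  Σ                  2,512.3823    12,785.5911
Price P = Σ PV = 2,512.3823.
Macaulay duration = Σ(t·PV) / P = 12,785.5911 / 2,512.3823 = 5.08903 years.

5.0890 years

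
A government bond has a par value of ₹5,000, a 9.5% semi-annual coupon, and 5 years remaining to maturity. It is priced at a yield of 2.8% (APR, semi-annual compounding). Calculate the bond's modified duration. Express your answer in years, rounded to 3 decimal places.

Periodic yield y = 0.014. First find Macaulay duration:
  t   CF        PV=CF/(1+0.014)^t    t·PV
  1       237.50       234.2209       234.2209
  2       237.50       230.9871       461.9742
  3       237.50       227.7979       683.3938
  4       237.50       224.6528       898.6111
  5       237.50       221.5511     1,107.7553
  6       237.50       218.4922     1,310.9530
  7       237.50       215.4755     1,508.3286
  8       237.50       212.5005     1,700.0041
  9       237.50       209.5666     1,886.0992
  10    5,237.50     4,557.6869    45,576.8689
  Σ                  6,552.9314    55,368.2091
P = 6,552.9314; Macaulay duration = 55,368.2091 / 6,552.9314 = 8.44938 half-year periods = 4.22469 years.
Modified duration = D_Mac / (1 + y) = 4.22469 / 1.014 = 4.16636 years.

4.166 years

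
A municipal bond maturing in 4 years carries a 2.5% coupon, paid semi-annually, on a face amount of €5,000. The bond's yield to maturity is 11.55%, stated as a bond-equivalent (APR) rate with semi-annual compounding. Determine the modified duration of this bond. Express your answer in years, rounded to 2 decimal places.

Periodic yield y = 0.05775. First find Macaulay duration:
  t   CF        PV=CF/(1+0.05775)^t    t·PV
  1        62.50        59.0877        59.0877
  2        62.50        55.8617       111.7233
  3        62.50        52.8118       158.4354
  4        62.50        49.9284       199.7137
  5        62.50        47.2025       236.0124
  6        62.50        44.6254       267.7522
  7        62.50        42.1890       295.3227
  8     5,062.50     3,230.7307    25,845.8459
  Σ                  3,582.4371    27,173.8934
P = 3,582.4371; Macaulay duration = 27,173.8934 / 3,582.4371 = 7.58531 half-year periods = 3.79265 years.
Modified duration = D_Mac / (1 + y) = 3.79265 / 1.05775 = 3.58559 years.

3.59 years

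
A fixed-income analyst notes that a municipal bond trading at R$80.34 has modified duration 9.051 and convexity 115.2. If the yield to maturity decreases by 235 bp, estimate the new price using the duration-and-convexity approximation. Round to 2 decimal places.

R$99.98

Duration effect: -D_mod·Δy = -9.051 × (-0.0235) = +0.2126985
Convexity effect: ½·C·(Δy)² = 0.5 × 115.2 × (-0.0235)² = +0.0318096
ΔP/P ≈ +0.2126985 + 0.0318096 = +0.2445081
New price ≈ 80.34 × (1 + 0.2445081) = 99.983780754.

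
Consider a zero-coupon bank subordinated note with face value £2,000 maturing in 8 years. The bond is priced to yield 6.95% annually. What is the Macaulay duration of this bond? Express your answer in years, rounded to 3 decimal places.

8.000 years

A zero-coupon bond has a single cash flow at maturity, so its Macaulay duration equals its maturity: 8 years.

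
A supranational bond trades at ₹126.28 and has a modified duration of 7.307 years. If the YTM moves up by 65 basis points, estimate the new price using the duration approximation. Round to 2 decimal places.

₹120.28

Duration approximation: ΔP/P ≈ -D_mod · Δy = -7.307 × (+0.0065) = -0.0474955.
New price ≈ 126.28 × (1 - 0.0474955) = 120.28226826.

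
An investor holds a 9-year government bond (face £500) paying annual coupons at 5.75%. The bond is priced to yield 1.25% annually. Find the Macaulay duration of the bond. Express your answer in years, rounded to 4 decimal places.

7.5613 years

Periodic yield y = 0.0125. Discount each cash flow and weight by its year:
  t   CF        PV=CF/(1+0.0125)^t    t·PV
  1        28.75        28.3951        28.3951
  2        28.75        28.0445        56.0890
  3        28.75        27.6983        83.0948
  4        28.75        27.3563       109.4253
  5        28.75        27.0186       135.0930
  6        28.75        26.6850       160.1102
  7        28.75        26.3556       184.4891
  8        28.75        26.0302       208.2416
  9       528.75       472.8192     4,255.3727
  Σ                    690.4028     5,220.3107
Price P = Σ PV = 690.4028.
Macaulay duration = Σ(t·PV) / P = 5,220.3107 / 690.4028 = 7.56125 years.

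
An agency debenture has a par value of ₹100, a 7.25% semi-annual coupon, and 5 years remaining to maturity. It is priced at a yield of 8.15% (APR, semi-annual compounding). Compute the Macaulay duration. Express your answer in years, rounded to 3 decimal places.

Periodic yield y = 0.04075. Discount each cash flow and weight by its period:
  t   CF        PV=CF/(1+0.04075)^t    t·PV
  1        3.625         3.4831         3.4831
  2        3.625         3.3467         6.6934
  3        3.625         3.2156         9.6469
  4        3.625         3.0897        12.3590
  5        3.625         2.9688        14.8438
  6        3.625         2.8525        17.1152
  7        3.625         2.7408        19.1859
  8        3.625         2.6335        21.0682
  9        3.625         2.5304        22.7737
  10     103.625        69.5025       695.0249
  Σ                     96.3637       822.1939
Price P = Σ PV = 96.3637.
Macaulay duration = Σ(t·PV) / P = 822.1939 / 96.3637 = 8.53220 half-year periods.
In years: 8.53220 / 2 = 4.26610 years.

4.266 years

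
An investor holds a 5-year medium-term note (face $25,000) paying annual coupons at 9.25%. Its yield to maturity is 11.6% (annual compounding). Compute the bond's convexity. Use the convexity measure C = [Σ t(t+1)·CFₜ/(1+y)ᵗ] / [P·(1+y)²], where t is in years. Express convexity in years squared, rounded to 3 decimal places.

18.909

With y = 0.116:
  t   CF        PV=CF/(1+0.116)^t    t·PV        t(t+1)·PV
  1     2,312.50     2,072.1326     2,072.1326       4,144.2652
  2     2,312.50     1,856.7497     3,713.4993      11,140.4979
  3     2,312.50     1,663.7542     4,991.2625      19,965.0501
  4     2,312.50     1,490.8192     5,963.2766      29,816.3830
  5    27,312.50    15,777.5833    78,887.9164     473,327.4985
  Σ                 22,861.0389    95,628.0875     538,393.6947
P = 22,861.0389.
Convexity = Σ t(t+1)·PV / [P·(1+y)²] = 538,393.6947 / (22,861.0389 × 1.245456) = 18.90931.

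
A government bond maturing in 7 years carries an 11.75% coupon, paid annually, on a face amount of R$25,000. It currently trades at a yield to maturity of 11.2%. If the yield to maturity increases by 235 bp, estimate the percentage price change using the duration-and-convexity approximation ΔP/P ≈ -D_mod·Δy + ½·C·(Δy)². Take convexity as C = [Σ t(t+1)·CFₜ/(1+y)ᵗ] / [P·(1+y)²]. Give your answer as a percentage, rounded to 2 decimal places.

-10.09%

With y = 0.112:
  t   CF        PV=CF/(1+0.112)^t    t·PV        t(t+1)·PV
  1     2,937.50     2,641.6367     2,641.6367       5,283.2734
  2     2,937.50     2,375.5726     4,751.1451      14,253.4354
  3     2,937.50     2,136.3063     6,408.9188      25,635.6751
  4     2,937.50     1,921.1387     7,684.5549      38,422.7745
  5     2,937.50     1,727.6427     8,638.2137      51,829.2821
  6     2,937.50     1,553.6356     9,321.8133      65,252.6934
  7    27,937.50    13,287.8290    93,014.8028     744,118.4226
  Σ                 25,643.7615   132,461.0854     944,795.5565
P = 25,643.7615; D_Mac = 5.16543 yrs; D_mod = 4.64517 yrs; C = 29.79522.
Duration effect: -4.64517 × (+0.0235) = -0.109162
Convexity effect: 0.5 × 29.79522 × (0.0235)² = +0.0082272
ΔP/P ≈ -0.109162 + 0.0082272 = -0.100934 = -10.0934%.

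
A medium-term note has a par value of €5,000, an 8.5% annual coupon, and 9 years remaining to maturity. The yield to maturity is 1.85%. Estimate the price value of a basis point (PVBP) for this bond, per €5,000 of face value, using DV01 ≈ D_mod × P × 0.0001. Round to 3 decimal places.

Periodic yield y = 0.0185.
  t   CF        PV=CF/(1+0.0185)^t    t·PV
  1       425.00       417.2803       417.2803
  2       425.00       409.7008       819.4017
  3       425.00       402.2591     1,206.7772
  4       425.00       394.9524     1,579.8097
  5       425.00       387.7785     1,938.8927
  6       425.00       380.7349     2,284.4096
  7       425.00       373.8193     2,616.7350
  8       425.00       367.0292     2,936.2339
  9     5,425.00     4,599.9217    41,399.2956
  Σ                  7,733.4764    55,198.8357
P = 7,733.4764; D_Mac = 7.13765 yrs; D_mod = 7.00800 yrs.
DV01 ≈ 7.00800 × 7,733.4764 × 0.0001 = 5.419621.

€5.420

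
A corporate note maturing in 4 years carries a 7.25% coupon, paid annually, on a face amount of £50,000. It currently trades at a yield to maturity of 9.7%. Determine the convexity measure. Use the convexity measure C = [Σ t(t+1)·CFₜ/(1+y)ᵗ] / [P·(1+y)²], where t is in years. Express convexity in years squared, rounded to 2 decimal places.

14.39

With y = 0.097:
  t   CF        PV=CF/(1+0.097)^t    t·PV        t(t+1)·PV
  1     3,625.00     3,304.4667     3,304.4667       6,608.9335
  2     3,625.00     3,012.2760     6,024.5519      18,073.6558
  3     3,625.00     2,745.9216     8,237.7647      32,951.0588
  4    53,625.00    37,028.8986   148,115.5946     740,577.9728
  Σ                 46,091.5629   165,682.3779     798,211.6208
P = 46,091.5629.
Convexity = Σ t(t+1)·PV / [P·(1+y)²] = 798,211.6208 / (46,091.5629 × 1.203409) = 14.39075.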